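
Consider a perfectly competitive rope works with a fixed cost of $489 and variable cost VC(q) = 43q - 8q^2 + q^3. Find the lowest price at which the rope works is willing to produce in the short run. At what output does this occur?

$27 per unit, at q = 4

The firm shuts down when price falls below the minimum of average variable cost. AVC = VC/q = 43 - 8q + q^2.
At the minimum of AVC, MC = AVC. MC = 43 - 16q + 3q^2; setting MC = AVC gives 2q^2 - 8q = 0, so q = 4. min AVC = 27.
So the shutdown price is $27.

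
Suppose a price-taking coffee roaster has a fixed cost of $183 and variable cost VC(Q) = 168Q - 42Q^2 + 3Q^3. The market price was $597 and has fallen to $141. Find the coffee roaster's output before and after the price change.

MC = 168 - 84Q + 9Q^2; the shutdown threshold is min AVC = $21 (at Q = 7).
With P = $597 above the shutdown price, P = MC gives Q = 13.
At P = $141 ≥ min AVC, set P = MC: Q = 9. The firm stays open but cuts output.

Output falls from 13 to 9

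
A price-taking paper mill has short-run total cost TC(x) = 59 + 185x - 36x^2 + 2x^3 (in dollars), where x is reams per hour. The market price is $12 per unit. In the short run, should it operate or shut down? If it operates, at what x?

Strip out fixed cost: VC = 185x - 36x^2 + 2x^3. Then AVC = 185 - 36x + 2x^2 and MC = 185 - 72x + 6x^2.
AVC hits its minimum where MC = AVC, at x = 9, giving min AVC = 185 - 36·9 + 2·9^2 = $23.
P = $12 lies below min AVC = $23; no output level covers variable cost.
Shutting down limits the loss to fixed cost, $59.

Shut down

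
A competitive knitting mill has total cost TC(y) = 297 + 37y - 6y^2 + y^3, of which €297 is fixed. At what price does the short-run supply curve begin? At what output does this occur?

€28 per unit, at y = 3

Short-run supply begins at min AVC. From VC = 37y - 6y^2 + y^3, AVC = 37 - 6y + y^2.
dAVC/dy = -6 + 2y = 0 gives y = 3. min AVC = 37 - 6·3 + 3^2 = 28.
So the shutdown price is €28.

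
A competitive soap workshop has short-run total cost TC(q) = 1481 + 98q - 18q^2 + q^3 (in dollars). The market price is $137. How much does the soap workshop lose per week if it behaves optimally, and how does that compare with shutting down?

AVC = 98 - 18q + q^2; min AVC = $17 at q = 9. Since P = $137 ≥ min AVC, the firm produces.
With MC = 98 - 36q + 3q^2, P = MC on the upward-sloping part at q* = 13.
TR = 137·13 = 1781. TC = 1481 + 429 = 1910. Profit = 1781 − 1910 = -$129.
By producing, the firm covers all variable cost plus $1352 of fixed cost; shutting down would lose the full $1481.

Profit = -$129 at q = 13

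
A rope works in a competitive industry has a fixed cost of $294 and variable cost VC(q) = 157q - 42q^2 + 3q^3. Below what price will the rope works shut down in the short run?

$10 per unit

Short-run supply begins at min AVC. From VC = 157q - 42q^2 + 3q^3, AVC = 157 - 42q + 3q^2.
At the minimum of AVC, MC = AVC. MC = 157 - 84q + 9q^2; setting MC = AVC gives 6q^2 - 42q = 0, so q = 7. min AVC = 10.
So the shutdown price is $10.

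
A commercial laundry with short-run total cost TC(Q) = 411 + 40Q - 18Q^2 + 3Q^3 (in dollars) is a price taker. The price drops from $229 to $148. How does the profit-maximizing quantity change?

AVC = 40 - 18Q + 3Q^2, minimized at Q = 3 where min AVC = $13. MC = 40 - 36Q + 9Q^2.
At P = $229 ≥ min AVC, set P = MC on the rising branch: Q = 7.
At P = $148 ≥ min AVC, set P = MC: Q = 6. The firm stays open but cuts output.

Output falls from 7 to 6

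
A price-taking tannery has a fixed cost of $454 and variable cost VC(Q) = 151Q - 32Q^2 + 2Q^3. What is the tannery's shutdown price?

$23 per unit

The firm shuts down when price falls below the minimum of average variable cost. AVC = VC/Q = 151 - 32Q + 2Q^2.
At the minimum of AVC, MC = AVC. MC = 151 - 64Q + 6Q^2; setting MC = AVC gives 4Q^2 - 32Q = 0, so Q = 8. min AVC = 23.
So the shutdown price is $23.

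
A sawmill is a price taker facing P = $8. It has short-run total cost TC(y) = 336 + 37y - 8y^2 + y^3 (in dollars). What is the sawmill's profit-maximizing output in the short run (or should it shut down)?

Variable cost is VC = 37y - 8y^2 + y^3, so AVC = VC/y = 37 - 8y + y^2 and MC = dTC/dy = 37 - 16y + 3y^2.
The AVC parabola has its vertex at y = 8/2 = 4, where AVC = 37 - 8·4 + 4^2 = $21.
P = $8 lies below min AVC = $21; no output level covers variable cost.
The firm minimizes its loss by shutting down and losing only its fixed cost of $336.

Shut down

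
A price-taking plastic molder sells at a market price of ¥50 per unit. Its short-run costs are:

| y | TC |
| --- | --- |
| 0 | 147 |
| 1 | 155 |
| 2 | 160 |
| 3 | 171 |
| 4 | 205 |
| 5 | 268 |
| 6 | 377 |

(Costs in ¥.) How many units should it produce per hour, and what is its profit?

Compute π = P·y − TC at each output: y=0: -147; y=1: -105; y=2: -60; y=3: -21; y=4: -5; y=5: -18; y=6: -77.
Profit is maximized at y = 4. AVC there is 58/4 = ¥14.50 ≤ P, so producing beats shutting down (which would give -¥147).

y = 4; profit = -¥5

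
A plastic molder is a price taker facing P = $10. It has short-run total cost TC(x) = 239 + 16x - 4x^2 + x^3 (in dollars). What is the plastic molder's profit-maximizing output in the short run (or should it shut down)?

Shut down

Variable cost is VC = 16x - 4x^2 + x^3, so AVC = VC/x = 16 - 4x + x^2 and MC = dTC/dx = 16 - 8x + 3x^2.
AVC hits its minimum where MC = AVC, at x = 2, giving min AVC = 16 - 4·2 + 2^2 = $12.
Since P = $10 < min AVC = $12, price fails to cover variable cost at any output.
Shutting down limits the loss to fixed cost, $239.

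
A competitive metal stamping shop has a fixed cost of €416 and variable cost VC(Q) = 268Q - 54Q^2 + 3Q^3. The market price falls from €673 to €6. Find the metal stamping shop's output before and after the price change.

Output falls from 15 to 0 (the firm shuts down)

AVC = 268 - 54Q + 3Q^2, minimized at Q = 9 where min AVC = €25. MC = 268 - 108Q + 9Q^2.
At P = €673 ≥ min AVC, set P = MC on the rising branch: Q = 15.
At P = €6 < min AVC = €25, price no longer covers variable cost at any output, so the firm shuts down: Q = 0.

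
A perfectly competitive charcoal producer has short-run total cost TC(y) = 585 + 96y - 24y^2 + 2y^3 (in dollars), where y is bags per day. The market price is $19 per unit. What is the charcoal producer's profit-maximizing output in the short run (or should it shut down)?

Shut down

From TC, MC = TC'(y) = 96 - 48y + 6y^2 and AVC = VC/y = 96 - 24y + 2y^2.
AVC is minimized where dAVC/dy = -24 + 4y = 0, at y = 6; min AVC = 96 - 24·6 + 2·6^2 = $24.
Since P = $19 < min AVC = $24, price fails to cover variable cost at any output.
Shutting down limits the loss to fixed cost, $585.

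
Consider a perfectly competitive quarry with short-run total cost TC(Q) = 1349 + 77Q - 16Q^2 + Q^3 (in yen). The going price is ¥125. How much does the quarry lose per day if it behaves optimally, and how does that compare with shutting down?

AVC = 77 - 16Q + Q^2; min AVC = ¥13 at Q = 8. Since P = ¥125 ≥ min AVC, the firm produces.
MC = 77 - 32Q + 3Q^2. Setting P = MC and taking the root on the rising branch gives Q* = 12.
TR = 125·12 = 1500. TC = 1349 + 348 = 1697. Profit = 1500 − 1697 = -¥197.
By producing, the firm covers all variable cost plus ¥1152 of fixed cost; shutting down would lose the full ¥1349.

Profit = -¥197 at Q = 12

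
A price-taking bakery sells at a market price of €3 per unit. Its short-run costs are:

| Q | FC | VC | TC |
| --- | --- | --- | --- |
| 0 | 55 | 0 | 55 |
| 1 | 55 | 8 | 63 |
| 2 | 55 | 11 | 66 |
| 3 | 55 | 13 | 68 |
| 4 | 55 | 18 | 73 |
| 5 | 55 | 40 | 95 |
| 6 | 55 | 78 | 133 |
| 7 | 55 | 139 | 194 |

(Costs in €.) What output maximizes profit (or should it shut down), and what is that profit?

Profit at each row (π = 3Q − TC): Q=0: -55; Q=1: -60; Q=2: -60; Q=3: -59; Q=4: -61; Q=5: -80; Q=6: -115; Q=7: -173.
Profit is highest at Q = 0. Equivalently, the lowest AVC in the table is 13/3 ≈ €4.33 at Q = 3, and P = €3 falls below it — price never covers variable cost, so the firm shuts down and loses only its fixed cost.

Q = 0 (shut down); profit = -€55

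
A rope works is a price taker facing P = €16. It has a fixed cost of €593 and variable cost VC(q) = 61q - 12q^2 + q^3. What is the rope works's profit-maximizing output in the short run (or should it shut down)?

Variable cost is VC = 61q - 12q^2 + q^3, so AVC = VC/q = 61 - 12q + q^2 and MC = dTC/dq = 61 - 24q + 3q^2.
AVC is minimized where dAVC/dq = -12 + 2q = 0, at q = 6; min AVC = 61 - 12·6 + 6^2 = €25.
With P < min AVC (€16 < €25), every unit sold adds to the loss.
The firm minimizes its loss by shutting down and losing only its fixed cost of €593.

Shut down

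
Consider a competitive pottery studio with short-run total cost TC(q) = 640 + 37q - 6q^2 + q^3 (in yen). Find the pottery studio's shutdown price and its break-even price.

AVC = 37 - 6q + q^2; minimized at q = 3, giving min AVC = ¥28. That is the shutdown price.
ATC = 640/q + 37 - 6q + q^2. Setting dATC/dq = −640/q^2 − 6 + 2q = 0 gives q = 8 (since 2·8^3 − 6·8^2 = 640).
min ATC = 640/8 + 37 − 6·8 + 8^2 = ¥133. That is the break-even price.
For ¥28 ≤ P < ¥133 the firm produces at a loss; below ¥28 it shuts down.

Shutdown price = ¥28; break-even price = ¥133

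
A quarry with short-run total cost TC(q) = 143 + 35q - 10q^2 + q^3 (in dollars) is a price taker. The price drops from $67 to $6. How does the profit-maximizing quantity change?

Output falls from 8 to 0 (the firm shuts down)

AVC = 35 - 10q + q^2, minimized at q = 5 where min AVC = $10. MC = 35 - 20q + 3q^2.
With P = $67 above the shutdown price, P = MC gives q = 8.
At P = $6 < min AVC = $10, price no longer covers variable cost at any output, so the firm shuts down: q = 0.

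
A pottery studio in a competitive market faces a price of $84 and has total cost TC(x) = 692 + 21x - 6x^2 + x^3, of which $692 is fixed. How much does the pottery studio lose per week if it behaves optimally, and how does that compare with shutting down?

Profit = -$300 at x = 7

AVC = 21 - 6x + x^2; min AVC = $12 at x = 3. Since P = $84 ≥ min AVC, the firm produces.
MC = 21 - 12x + 3x^2. Setting P = MC and taking the root on the rising branch gives x* = 7.
TR = 84·7 = 588. TC = 692 + 196 = 888. Profit = 588 − 888 = -$300.
Shutting down would mean losing the fixed cost of $692, so operating at a loss of $300 is better by $392.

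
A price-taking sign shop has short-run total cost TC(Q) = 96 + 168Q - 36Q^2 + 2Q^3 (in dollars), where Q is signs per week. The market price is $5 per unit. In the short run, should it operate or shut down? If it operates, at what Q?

Strip out fixed cost: VC = 168Q - 36Q^2 + 2Q^3. Then AVC = 168 - 36Q + 2Q^2 and MC = 168 - 72Q + 6Q^2.
AVC is minimized where dAVC/dQ = -36 + 4Q = 0, at Q = 9; min AVC = 168 - 36·9 + 2·9^2 = $6.
With P < min AVC ($5 < $6), every unit sold adds to the loss.
Best response: produce nothing and absorb the $96 fixed cost.

Shut down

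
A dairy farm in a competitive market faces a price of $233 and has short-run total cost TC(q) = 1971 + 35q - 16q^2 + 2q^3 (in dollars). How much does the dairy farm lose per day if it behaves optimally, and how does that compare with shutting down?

Profit = -$351 at q = 9

AVC = 35 - 16q + 2q^2 has its minimum $3 at q = 4; price $233 clears that bar, so the firm operates.
With MC = 35 - 32q + 6q^2, P = MC on the upward-sloping part at q* = 9.
TR = 233·9 = 2097. TC = 1971 + 477 = 2448. Profit = 2097 − 2448 = -$351.
Shutting down would mean losing the fixed cost of $1971, so operating at a loss of $351 is better by $1620.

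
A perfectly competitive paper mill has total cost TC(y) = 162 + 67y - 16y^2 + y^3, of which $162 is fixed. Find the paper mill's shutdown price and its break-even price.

Shutdown price = $3; break-even price = $22

Shutdown price = min AVC. AVC = 67 - 16y + y^2, with vertex at y = 8 and minimum $3.
ATC = 162/y + 67 - 16y + y^2. Setting dATC/dy = −162/y^2 − 16 + 2y = 0 gives y = 9 (since 2·9^3 − 16·9^2 = 162).
min ATC = 162/9 + 67 − 16·9 + 9^2 = $22. That is the break-even price.
For $3 ≤ P < $22 the firm produces at a loss; below $3 it shuts down.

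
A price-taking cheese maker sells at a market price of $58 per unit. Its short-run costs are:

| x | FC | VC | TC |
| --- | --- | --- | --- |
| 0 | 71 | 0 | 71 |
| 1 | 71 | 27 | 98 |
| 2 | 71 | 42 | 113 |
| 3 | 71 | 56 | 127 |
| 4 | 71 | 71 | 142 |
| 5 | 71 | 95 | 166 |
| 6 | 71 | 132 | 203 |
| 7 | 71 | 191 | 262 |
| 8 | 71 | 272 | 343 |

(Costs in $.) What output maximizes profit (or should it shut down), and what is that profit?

Tabulate TR − TC: x=0: -71; x=1: -40; x=2: 3; x=3: 47; x=4: 90; x=5: 124; x=6: 145; x=7: 144; x=8: 121.
Profit is maximized at x = 6. AVC there is 132/6 = $22 ≤ P, so producing beats shutting down (which would give -$71).

x = 6; profit = $145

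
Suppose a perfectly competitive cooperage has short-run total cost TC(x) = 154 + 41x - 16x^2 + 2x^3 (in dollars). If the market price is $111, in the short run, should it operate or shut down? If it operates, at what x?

Produce at x = 7

Variable cost is VC = 41x - 16x^2 + 2x^3, so AVC = VC/x = 41 - 16x + 2x^2 and MC = dTC/dx = 41 - 32x + 6x^2.
AVC hits its minimum where MC = AVC, at x = 4, giving min AVC = 41 - 16·4 + 2·4^2 = $9.
P = $111 exceeds min AVC = $9, so the firm stays open.
Solving P = MC: -70 - 32x + 6x^2 = 0 ⇒ x = -5/3 or 7. On the upward-sloping branch, x* = 7.
Check: AVC at x = 7 is $27 ≤ P, so revenue covers variable cost.
Profit = P·x − TC = 111·7 − 343 = $434.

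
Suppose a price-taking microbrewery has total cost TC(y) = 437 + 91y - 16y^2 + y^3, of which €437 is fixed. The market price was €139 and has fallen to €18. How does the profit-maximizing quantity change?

Output falls from 12 to 0 (the firm shuts down)

MC = 91 - 32y + 3y^2; the shutdown threshold is min AVC = €27 (at y = 8).
At P = €139 ≥ min AVC, set P = MC on the rising branch: y = 12.
At P = €18 < min AVC = €27, price no longer covers variable cost at any output, so the firm shuts down: y = 0.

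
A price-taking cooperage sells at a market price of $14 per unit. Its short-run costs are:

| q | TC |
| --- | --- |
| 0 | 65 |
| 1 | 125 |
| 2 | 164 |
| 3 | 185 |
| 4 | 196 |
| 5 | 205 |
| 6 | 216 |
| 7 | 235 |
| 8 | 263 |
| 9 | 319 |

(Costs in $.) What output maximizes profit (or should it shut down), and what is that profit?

Profit at each row (π = 14q − TC): q=0: -65; q=1: -111; q=2: -136; q=3: -143; q=4: -140; q=5: -135; q=6: -132; q=7: -137; q=8: -151; q=9: -193.
Profit is highest at q = 0. Equivalently, the lowest AVC in the table is 170/7 ≈ $24.29 at q = 7, and P = $14 falls below it — price never covers variable cost, so the firm shuts down and loses only its fixed cost.

q = 0 (shut down); profit = -$65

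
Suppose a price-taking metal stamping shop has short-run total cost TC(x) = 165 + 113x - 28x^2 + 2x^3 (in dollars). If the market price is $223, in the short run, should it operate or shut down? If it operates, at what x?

Produce at x = 11

Strip out fixed cost: VC = 113x - 28x^2 + 2x^3. Then AVC = 113 - 28x + 2x^2 and MC = 113 - 56x + 6x^2.
AVC is minimized where dAVC/dx = -28 + 4x = 0, at x = 7; min AVC = 113 - 28·7 + 2·7^2 = $15.
P = $223 exceeds min AVC = $15, so the firm stays open.
Set P = MC: 223 = 113 - 56x + 6x^2 → -110 - 56x + 6x^2 = 0. The roots are x = -5/3 and x = 11; the profit-maximizing output is on the rising part of MC, so x* = 11.
Check: AVC at x = 11 is $47 ≤ P, so revenue covers variable cost.
Profit = P·x − TC = 223·11 − 682 = $1771.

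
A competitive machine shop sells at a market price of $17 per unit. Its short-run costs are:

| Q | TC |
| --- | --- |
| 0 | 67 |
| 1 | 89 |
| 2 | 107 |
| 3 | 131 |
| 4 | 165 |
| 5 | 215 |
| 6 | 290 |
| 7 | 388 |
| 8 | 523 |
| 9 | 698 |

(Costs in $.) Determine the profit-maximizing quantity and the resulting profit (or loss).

Q = 0 (shut down); profit = -$67

Compute π = P·Q − TC at each output: Q=0: -67; Q=1: -72; Q=2: -73; Q=3: -80; Q=4: -97; Q=5: -130; Q=6: -188; Q=7: -269; Q=8: -387; Q=9: -545.
Profit is highest at Q = 0. Equivalently, the lowest AVC in the table is 40/2 ≈ $20 at Q = 2, and P = $17 falls below it — price never covers variable cost, so the firm shuts down and loses only its fixed cost.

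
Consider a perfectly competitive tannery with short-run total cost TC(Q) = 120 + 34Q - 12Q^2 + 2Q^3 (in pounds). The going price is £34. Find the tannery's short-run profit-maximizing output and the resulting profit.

Profit = -£56 at Q = 4

AVC = 34 - 12Q + 2Q^2; min AVC = £16 at Q = 3. Since P = £34 ≥ min AVC, the firm produces.
With MC = 34 - 24Q + 6Q^2, P = MC on the upward-sloping part at Q* = 4.
TR = 34·4 = 136. TC = 120 + 72 = 192. Profit = 136 − 192 = -£56.
Shutting down would mean losing the fixed cost of £120, so operating at a loss of £56 is better by £64.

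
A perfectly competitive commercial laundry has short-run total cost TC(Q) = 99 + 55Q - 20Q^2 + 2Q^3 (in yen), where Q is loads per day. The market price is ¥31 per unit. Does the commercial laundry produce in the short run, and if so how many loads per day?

Produce at Q = 6

Variable cost is VC = 55Q - 20Q^2 + 2Q^3, so AVC = VC/Q = 55 - 20Q + 2Q^2 and MC = dTC/dQ = 55 - 40Q + 6Q^2.
The AVC parabola has its vertex at Q = 20/4 = 5, where AVC = 55 - 20·5 + 2·5^2 = ¥5.
Since P = ¥31 ≥ min AVC = ¥5, price covers variable cost and the firm should produce.
Set P = MC: 31 = 55 - 40Q + 6Q^2 → 24 - 40Q + 6Q^2 = 0. The roots are Q = 2/3 and Q = 6; the profit-maximizing output is on the rising part of MC, so Q* = 6.
Check: AVC at Q = 6 is ¥7 ≤ P, so revenue covers variable cost.
Profit = P·Q − TC = 31·6 − 141 = ¥45.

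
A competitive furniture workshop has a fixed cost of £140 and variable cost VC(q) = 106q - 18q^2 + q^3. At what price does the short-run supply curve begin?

£25 per unit

The firm shuts down when price falls below the minimum of average variable cost. AVC = VC/q = 106 - 18q + q^2.
At the minimum of AVC, MC = AVC. MC = 106 - 36q + 3q^2; setting MC = AVC gives 2q^2 - 18q = 0, so q = 9. min AVC = 25.
So the shutdown price is £25.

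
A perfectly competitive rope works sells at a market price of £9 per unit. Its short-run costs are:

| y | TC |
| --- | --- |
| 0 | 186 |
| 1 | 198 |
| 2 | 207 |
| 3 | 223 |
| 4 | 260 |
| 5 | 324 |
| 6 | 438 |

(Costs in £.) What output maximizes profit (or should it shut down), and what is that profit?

Profit at each row (π = 9y − TC): y=0: -186; y=1: -189; y=2: -189; y=3: -196; y=4: -224; y=5: -279; y=6: -384.
Profit is highest at y = 0. Equivalently, the lowest AVC in the table is 21/2 ≈ £10.50 at y = 2, and P = £9 falls below it — price never covers variable cost, so the firm shuts down and loses only its fixed cost.

y = 0 (shut down); profit = -£186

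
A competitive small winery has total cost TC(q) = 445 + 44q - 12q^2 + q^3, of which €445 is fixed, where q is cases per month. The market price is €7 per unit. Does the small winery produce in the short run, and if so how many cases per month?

Variable cost is VC = 44q - 12q^2 + q^3, so AVC = VC/q = 44 - 12q + q^2 and MC = dTC/dq = 44 - 24q + 3q^2.
The AVC parabola has its vertex at q = 12/2 = 6, where AVC = 44 - 12·6 + 6^2 = €8.
Since P = €7 < min AVC = €8, price fails to cover variable cost at any output.
Best response: produce nothing and absorb the €445 fixed cost.

Shut down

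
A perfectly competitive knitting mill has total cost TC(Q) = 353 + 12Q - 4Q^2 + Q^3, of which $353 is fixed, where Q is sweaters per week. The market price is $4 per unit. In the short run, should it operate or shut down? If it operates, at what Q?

Shut down

Variable cost is VC = 12Q - 4Q^2 + Q^3, so AVC = VC/Q = 12 - 4Q + Q^2 and MC = dTC/dQ = 12 - 8Q + 3Q^2.
AVC is minimized where dAVC/dQ = -4 + 2Q = 0, at Q = 2; min AVC = 12 - 4·2 + 2^2 = $8.
With P < min AVC ($4 < $8), every unit sold adds to the loss.
The firm minimizes its loss by shutting down and losing only its fixed cost of $353.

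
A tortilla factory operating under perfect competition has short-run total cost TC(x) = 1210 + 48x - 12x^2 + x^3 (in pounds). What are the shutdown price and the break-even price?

Shutdown price = £12; break-even price = £147

Shutdown price = min AVC. AVC = 48 - 12x + x^2, with vertex at x = 6 and minimum £12.
ATC = 1210/x + 48 - 12x + x^2. Setting dATC/dx = −1210/x^2 − 12 + 2x = 0 gives x = 11 (since 2·11^3 − 12·11^2 = 1210).
min ATC = 1210/11 + 48 − 12·11 + 11^2 = £147. That is the break-even price.
Between these two prices the firm operates at a loss; above £147 it earns a profit.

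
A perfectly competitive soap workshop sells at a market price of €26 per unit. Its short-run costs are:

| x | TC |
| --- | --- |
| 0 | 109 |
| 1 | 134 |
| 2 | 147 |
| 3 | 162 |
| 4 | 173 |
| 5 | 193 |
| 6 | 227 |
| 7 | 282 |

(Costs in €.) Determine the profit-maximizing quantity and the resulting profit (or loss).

Tabulate TR − TC: x=0: -109; x=1: -108; x=2: -95; x=3: -84; x=4: -69; x=5: -63; x=6: -71; x=7: -100.
Profit is maximized at x = 5. AVC there is 84/5 = €16.80 ≤ P, so producing beats shutting down (which would give -€109).

x = 5; profit = -€63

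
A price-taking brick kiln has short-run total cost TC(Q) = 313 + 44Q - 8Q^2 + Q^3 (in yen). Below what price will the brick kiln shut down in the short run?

¥28 per unit

Short-run supply begins at min AVC. From VC = 44Q - 8Q^2 + Q^3, AVC = 44 - 8Q + Q^2.
dAVC/dQ = -8 + 2Q = 0 gives Q = 4. min AVC = 44 - 8·4 + 4^2 = 28.
The firm shuts down for any P below ¥28.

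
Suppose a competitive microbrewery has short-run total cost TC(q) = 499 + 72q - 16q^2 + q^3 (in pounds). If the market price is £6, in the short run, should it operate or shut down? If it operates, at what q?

Strip out fixed cost: VC = 72q - 16q^2 + q^3. Then AVC = 72 - 16q + q^2 and MC = 72 - 32q + 3q^2.
AVC hits its minimum where MC = AVC, at q = 8, giving min AVC = 72 - 16·8 + 8^2 = £8.
With P < min AVC (£6 < £8), every unit sold adds to the loss.
The firm minimizes its loss by shutting down and losing only its fixed cost of £499.

Shut down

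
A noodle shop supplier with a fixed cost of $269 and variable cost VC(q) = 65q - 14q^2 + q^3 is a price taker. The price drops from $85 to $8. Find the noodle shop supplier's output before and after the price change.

AVC = 65 - 14q + q^2, minimized at q = 7 where min AVC = $16. MC = 65 - 28q + 3q^2.
With P = $85 above the shutdown price, P = MC gives q = 10.
At P = $8 < min AVC = $16, price no longer covers variable cost at any output, so the firm shuts down: q = 0.

Output falls from 10 to 0 (the firm shuts down)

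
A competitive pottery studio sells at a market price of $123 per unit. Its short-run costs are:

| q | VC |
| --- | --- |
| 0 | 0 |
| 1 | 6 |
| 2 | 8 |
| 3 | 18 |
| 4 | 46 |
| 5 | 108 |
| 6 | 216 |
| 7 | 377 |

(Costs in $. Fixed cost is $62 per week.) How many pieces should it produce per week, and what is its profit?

Compute π = P·q − TC at each output: q=0: -62; q=1: 55; q=2: 176; q=3: 289; q=4: 384; q=5: 445; q=6: 460; q=7: 422.
Profit is maximized at q = 6. AVC there is 216/6 = $36 ≤ P, so producing beats shutting down (which would give -$62).

q = 6; profit = $460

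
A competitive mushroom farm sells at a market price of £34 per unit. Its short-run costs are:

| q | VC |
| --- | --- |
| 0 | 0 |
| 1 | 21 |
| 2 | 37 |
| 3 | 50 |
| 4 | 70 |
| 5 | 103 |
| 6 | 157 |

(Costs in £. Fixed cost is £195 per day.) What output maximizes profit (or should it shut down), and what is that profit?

q = 5; profit = -£128

Compute π = P·q − TC at each output: q=0: -195; q=1: -182; q=2: -164; q=3: -143; q=4: -129; q=5: -128; q=6: -148.
Profit is maximized at q = 5. AVC there is 103/5 = £20.60 ≤ P, so producing beats shutting down (which would give -£195).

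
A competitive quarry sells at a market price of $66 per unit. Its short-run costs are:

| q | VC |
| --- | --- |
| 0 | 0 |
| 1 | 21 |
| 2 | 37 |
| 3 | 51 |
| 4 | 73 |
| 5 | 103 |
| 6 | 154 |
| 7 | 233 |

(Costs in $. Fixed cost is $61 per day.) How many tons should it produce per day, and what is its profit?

Tabulate TR − TC: q=0: -61; q=1: -16; q=2: 34; q=3: 86; q=4: 130; q=5: 166; q=6: 181; q=7: 168.
Profit is maximized at q = 6. AVC there is 154/6 = $25.67 ≤ P, so producing beats shutting down (which would give -$61).

q = 6; profit = $181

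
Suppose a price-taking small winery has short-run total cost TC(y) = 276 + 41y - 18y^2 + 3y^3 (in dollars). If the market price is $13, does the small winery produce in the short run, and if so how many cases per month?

From TC, MC = TC'(y) = 41 - 36y + 9y^2 and AVC = VC/y = 41 - 18y + 3y^2.
The AVC parabola has its vertex at y = 18/6 = 3, where AVC = 41 - 18·3 + 3·3^2 = $14.
With P < min AVC ($13 < $14), every unit sold adds to the loss.
Shutting down limits the loss to fixed cost, $276.

Shut down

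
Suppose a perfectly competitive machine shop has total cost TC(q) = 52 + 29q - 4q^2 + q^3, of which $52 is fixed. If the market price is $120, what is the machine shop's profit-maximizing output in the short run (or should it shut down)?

Variable cost is VC = 29q - 4q^2 + q^3, so AVC = VC/q = 29 - 4q + q^2 and MC = dTC/dq = 29 - 8q + 3q^2.
AVC is minimized where dAVC/dq = -4 + 2q = 0, at q = 2; min AVC = 29 - 4·2 + 2^2 = $25.
P = $120 exceeds min AVC = $25, so the firm stays open.
P = MC gives -91 - 8q + 3q^2 = 0, with roots -13/3 and 7. Take the larger (rising MC): q* = 7.
Check: AVC at q = 7 is $50 ≤ P, so revenue covers variable cost.
Profit = P·q − TC = 120·7 − 402 = $438.

Produce at q = 7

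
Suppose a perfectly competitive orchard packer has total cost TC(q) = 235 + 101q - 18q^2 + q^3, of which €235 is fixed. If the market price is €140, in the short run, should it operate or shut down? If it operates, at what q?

Produce at q = 13

Variable cost is VC = 101q - 18q^2 + q^3, so AVC = VC/q = 101 - 18q + q^2 and MC = dTC/dq = 101 - 36q + 3q^2.
AVC is minimized where dAVC/dq = -18 + 2q = 0, at q = 9; min AVC = 101 - 18·9 + 9^2 = €20.
Because €140 ≥ €20, revenue can cover variable cost; the firm operates.
Set P = MC: 140 = 101 - 36q + 3q^2 → -39 - 36q + 3q^2 = 0. The roots are q = -1 and q = 13; the profit-maximizing output is on the rising part of MC, so q* = 13.
Check: AVC at q = 13 is €36 ≤ P, so revenue covers variable cost.
Profit = P·q − TC = 140·13 − 703 = €1117.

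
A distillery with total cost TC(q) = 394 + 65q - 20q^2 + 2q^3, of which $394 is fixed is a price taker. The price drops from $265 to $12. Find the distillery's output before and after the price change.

Output falls from 10 to 0 (the firm shuts down)

MC = 65 - 40q + 6q^2; the shutdown threshold is min AVC = $15 (at q = 5).
At P = $265 ≥ min AVC, set P = MC on the rising branch: q = 10.
At P = $12 < min AVC = $15, price no longer covers variable cost at any output, so the firm shuts down: q = 0.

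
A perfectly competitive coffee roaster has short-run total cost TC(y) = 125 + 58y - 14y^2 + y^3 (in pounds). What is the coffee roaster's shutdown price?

£9 per unit

Short-run supply begins at min AVC. From VC = 58y - 14y^2 + y^3, AVC = 58 - 14y + y^2.
dAVC/dy = -14 + 2y = 0 gives y = 7. min AVC = 58 - 14·7 + 7^2 = 9.
For P < £9 the firm produces nothing.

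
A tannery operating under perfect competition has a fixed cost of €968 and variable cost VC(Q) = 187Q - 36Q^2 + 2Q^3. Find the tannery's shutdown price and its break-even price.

Shutdown price = €25; break-even price = €121

AVC = 187 - 36Q + 2Q^2; minimized at Q = 9, giving min AVC = €25. That is the shutdown price.
ATC = 968/Q + 187 - 36Q + 2Q^2. Setting dATC/dQ = −968/Q^2 − 36 + 4Q = 0 gives Q = 11 (since 4·11^3 − 36·11^2 = 968).
min ATC = 968/11 + 187 − 36·11 + 2·11^2 = €121. That is the break-even price.
Between these two prices the firm operates at a loss; above €121 it earns a profit.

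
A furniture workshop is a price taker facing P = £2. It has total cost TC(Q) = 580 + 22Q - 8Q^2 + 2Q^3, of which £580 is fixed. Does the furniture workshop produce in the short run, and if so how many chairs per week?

Shut down

Variable cost is VC = 22Q - 8Q^2 + 2Q^3, so AVC = VC/Q = 22 - 8Q + 2Q^2 and MC = dTC/dQ = 22 - 16Q + 6Q^2.
AVC hits its minimum where MC = AVC, at Q = 2, giving min AVC = 22 - 8·2 + 2·2^2 = £14.
With P < min AVC (£2 < £14), every unit sold adds to the loss.
Shutting down limits the loss to fixed cost, £580.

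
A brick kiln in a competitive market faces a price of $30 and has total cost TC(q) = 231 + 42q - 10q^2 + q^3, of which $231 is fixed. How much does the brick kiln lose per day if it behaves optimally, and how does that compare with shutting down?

AVC = 42 - 10q + q^2; min AVC = $17 at q = 5. Since P = $30 ≥ min AVC, the firm produces.
With MC = 42 - 20q + 3q^2, P = MC on the upward-sloping part at q* = 6.
TR = 30·6 = 180. TC = 231 + 108 = 339. Profit = 180 − 339 = -$159.
That loss of $159 beats the $231 the firm would lose by shutting down; producing recovers $72 of fixed cost.

Profit = -$159 at q = 6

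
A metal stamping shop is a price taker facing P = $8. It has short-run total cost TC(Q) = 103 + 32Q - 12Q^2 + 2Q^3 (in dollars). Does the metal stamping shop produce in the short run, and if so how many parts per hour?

Variable cost is VC = 32Q - 12Q^2 + 2Q^3, so AVC = VC/Q = 32 - 12Q + 2Q^2 and MC = dTC/dQ = 32 - 24Q + 6Q^2.
AVC hits its minimum where MC = AVC, at Q = 3, giving min AVC = 32 - 12·3 + 2·3^2 = $14.
With P < min AVC ($8 < $14), every unit sold adds to the loss.
The firm minimizes its loss by shutting down and losing only its fixed cost of $103.

Shut down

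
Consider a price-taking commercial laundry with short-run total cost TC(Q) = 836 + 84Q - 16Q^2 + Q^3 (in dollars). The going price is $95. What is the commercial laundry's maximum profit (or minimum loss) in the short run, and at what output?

Profit = -$110 at Q = 11

AVC = 84 - 16Q + Q^2 has its minimum $20 at Q = 8; price $95 clears that bar, so the firm operates.
With MC = 84 - 32Q + 3Q^2, P = MC on the upward-sloping part at Q* = 11.
TR = 95·11 = 1045. TC = 836 + 319 = 1155. Profit = 1045 − 1155 = -$110.
That loss of $110 beats the $836 the firm would lose by shutting down; producing recovers $726 of fixed cost.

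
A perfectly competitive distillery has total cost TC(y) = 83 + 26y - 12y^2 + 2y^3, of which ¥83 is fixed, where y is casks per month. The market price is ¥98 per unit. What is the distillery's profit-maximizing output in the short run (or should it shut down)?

Produce at y = 6

Strip out fixed cost: VC = 26y - 12y^2 + 2y^3. Then AVC = 26 - 12y + 2y^2 and MC = 26 - 24y + 6y^2.
The AVC parabola has its vertex at y = 12/4 = 3, where AVC = 26 - 12·3 + 2·3^2 = ¥8.
P = ¥98 exceeds min AVC = ¥8, so the firm stays open.
P = MC gives -72 - 24y + 6y^2 = 0, with roots -2 and 6. Take the larger (rising MC): y* = 6.
Check: AVC at y = 6 is ¥26 ≤ P, so revenue covers variable cost.
Profit = P·y − TC = 98·6 − 239 = ¥349.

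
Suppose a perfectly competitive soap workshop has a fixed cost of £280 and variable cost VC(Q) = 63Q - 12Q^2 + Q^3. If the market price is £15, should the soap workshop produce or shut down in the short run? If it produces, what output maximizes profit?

Shut down

From TC, MC = TC'(Q) = 63 - 24Q + 3Q^2 and AVC = VC/Q = 63 - 12Q + Q^2.
AVC hits its minimum where MC = AVC, at Q = 6, giving min AVC = 63 - 12·6 + 6^2 = £27.
Since P = £15 < min AVC = £27, price fails to cover variable cost at any output.
Best response: produce nothing and absorb the £280 fixed cost.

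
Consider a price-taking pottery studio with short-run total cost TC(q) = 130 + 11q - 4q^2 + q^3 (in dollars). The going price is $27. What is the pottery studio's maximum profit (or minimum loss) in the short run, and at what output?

Profit = -$66 at q = 4

AVC = 11 - 4q + q^2; min AVC = $7 at q = 2. Since P = $27 ≥ min AVC, the firm produces.
With MC = 11 - 8q + 3q^2, P = MC on the upward-sloping part at q* = 4.
TR = 27·4 = 108. TC = 130 + 44 = 174. Profit = 108 − 174 = -$66.
That loss of $66 beats the $130 the firm would lose by shutting down; producing recovers $64 of fixed cost.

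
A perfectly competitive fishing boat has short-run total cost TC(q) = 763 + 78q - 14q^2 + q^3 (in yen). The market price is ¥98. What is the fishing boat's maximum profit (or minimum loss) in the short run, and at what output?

Profit = -¥163 at q = 10

AVC = 78 - 14q + q^2 has its minimum ¥29 at q = 7; price ¥98 clears that bar, so the firm operates.
With MC = 78 - 28q + 3q^2, P = MC on the upward-sloping part at q* = 10.
TR = 98·10 = 980. TC = 763 + 380 = 1143. Profit = 980 − 1143 = -¥163.
By producing, the firm covers all variable cost plus ¥600 of fixed cost; shutting down would lose the full ¥763.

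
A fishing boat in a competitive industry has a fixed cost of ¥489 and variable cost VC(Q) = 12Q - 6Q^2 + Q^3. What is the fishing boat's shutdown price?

¥3 per unit

The firm shuts down when price falls below the minimum of average variable cost. AVC = VC/Q = 12 - 6Q + Q^2.
At the minimum of AVC, MC = AVC. MC = 12 - 12Q + 3Q^2; setting MC = AVC gives 2Q^2 - 6Q = 0, so Q = 3. min AVC = 3.
The firm shuts down for any P below ¥3.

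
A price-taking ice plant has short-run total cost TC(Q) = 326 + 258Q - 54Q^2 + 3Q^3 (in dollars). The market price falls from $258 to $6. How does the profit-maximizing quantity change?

Output falls from 12 to 0 (the firm shuts down)

MC = 258 - 108Q + 9Q^2; the shutdown threshold is min AVC = $15 (at Q = 9).
At P = $258 ≥ min AVC, set P = MC on the rising branch: Q = 12.
At P = $6 < min AVC = $15, price no longer covers variable cost at any output, so the firm shuts down: Q = 0.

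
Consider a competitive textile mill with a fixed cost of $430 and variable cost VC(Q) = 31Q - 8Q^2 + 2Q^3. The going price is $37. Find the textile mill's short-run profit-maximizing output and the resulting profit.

AVC = 31 - 8Q + 2Q^2 has its minimum $23 at Q = 2; price $37 clears that bar, so the firm operates.
With MC = 31 - 16Q + 6Q^2, P = MC on the upward-sloping part at Q* = 3.
TR = 37·3 = 111. TC = 430 + 75 = 505. Profit = 111 − 505 = -$394.
That loss of $394 beats the $430 the firm would lose by shutting down; producing recovers $36 of fixed cost.

Profit = -$394 at Q = 3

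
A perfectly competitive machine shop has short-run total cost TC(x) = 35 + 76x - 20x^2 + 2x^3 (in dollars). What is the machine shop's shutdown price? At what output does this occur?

$26 per unit, at x = 5

The shutdown price is the minimum of AVC. VC = 76x - 20x^2 + 2x^3, so AVC = 76 - 20x + 2x^2.
dAVC/dx = -20 + 4x = 0 gives x = 5. min AVC = 76 - 20·5 + 2·5^2 = 26.
For P < $26 the firm produces nothing.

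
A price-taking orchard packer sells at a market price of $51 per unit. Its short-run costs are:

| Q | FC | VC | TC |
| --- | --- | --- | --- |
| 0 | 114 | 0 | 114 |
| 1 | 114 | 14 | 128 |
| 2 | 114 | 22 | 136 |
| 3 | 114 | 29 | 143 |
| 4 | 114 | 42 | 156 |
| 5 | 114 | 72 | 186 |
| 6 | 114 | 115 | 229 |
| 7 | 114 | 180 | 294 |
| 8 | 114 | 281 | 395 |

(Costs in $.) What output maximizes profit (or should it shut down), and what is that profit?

Tabulate TR − TC: Q=0: -114; Q=1: -77; Q=2: -34; Q=3: 10; Q=4: 48; Q=5: 69; Q=6: 77; Q=7: 63; Q=8: 13.
Profit is maximized at Q = 6. AVC there is 115/6 = $19.17 ≤ P, so producing beats shutting down (which would give -$114).

Q = 6; profit = $77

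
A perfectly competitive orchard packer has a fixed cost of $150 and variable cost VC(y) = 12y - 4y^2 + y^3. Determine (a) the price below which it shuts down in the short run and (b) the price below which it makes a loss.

AVC = 12 - 4y + y^2; minimized at y = 2, giving min AVC = $8. That is the shutdown price.
ATC = 150/y + 12 - 4y + y^2. Setting dATC/dy = −150/y^2 − 4 + 2y = 0 gives y = 5 (since 2·5^3 − 4·5^2 = 150).
min ATC = 150/5 + 12 − 4·5 + 5^2 = $47. That is the break-even price.
Between these two prices the firm operates at a loss; above $47 it earns a profit.

Shutdown price = $8; break-even price = $47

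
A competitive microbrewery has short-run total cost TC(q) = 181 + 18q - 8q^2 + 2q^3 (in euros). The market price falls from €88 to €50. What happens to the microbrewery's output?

Output falls from 5 to 4

MC = 18 - 16q + 6q^2; the shutdown threshold is min AVC = €10 (at q = 2).
At P = €88 ≥ min AVC, set P = MC on the rising branch: q = 5.
At P = €50 ≥ min AVC, set P = MC: q = 4. The firm stays open but cuts output.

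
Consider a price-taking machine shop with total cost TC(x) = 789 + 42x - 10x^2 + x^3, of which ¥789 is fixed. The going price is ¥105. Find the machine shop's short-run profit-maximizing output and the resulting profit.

AVC = 42 - 10x + x^2 has its minimum ¥17 at x = 5; price ¥105 clears that bar, so the firm operates.
MC = 42 - 20x + 3x^2. Setting P = MC and taking the root on the rising branch gives x* = 9.
TR = 105·9 = 945. TC = 789 + 297 = 1086. Profit = 945 − 1086 = -¥141.
Shutting down would mean losing the fixed cost of ¥789, so operating at a loss of ¥141 is better by ¥648.

Profit = -¥141 at x = 9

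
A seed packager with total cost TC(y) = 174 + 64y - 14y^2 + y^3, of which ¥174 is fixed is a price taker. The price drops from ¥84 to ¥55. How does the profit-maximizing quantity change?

Output falls from 10 to 9

AVC = 64 - 14y + y^2, minimized at y = 7 where min AVC = ¥15. MC = 64 - 28y + 3y^2.
With P = ¥84 above the shutdown price, P = MC gives y = 10.
At P = ¥55 ≥ min AVC, set P = MC: y = 9. The firm stays open but cuts output.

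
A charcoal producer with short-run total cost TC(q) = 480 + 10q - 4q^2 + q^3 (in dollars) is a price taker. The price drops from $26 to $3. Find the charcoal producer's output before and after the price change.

AVC = 10 - 4q + q^2, minimized at q = 2 where min AVC = $6. MC = 10 - 8q + 3q^2.
At P = $26 ≥ min AVC, set P = MC on the rising branch: q = 4.
At P = $3 < min AVC = $6, price no longer covers variable cost at any output, so the firm shuts down: q = 0.

Output falls from 4 to 0 (the firm shuts down)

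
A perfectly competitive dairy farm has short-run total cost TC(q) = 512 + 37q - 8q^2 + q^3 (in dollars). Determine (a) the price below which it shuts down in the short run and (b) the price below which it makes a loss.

AVC = 37 - 8q + q^2; minimized at q = 4, giving min AVC = $21. That is the shutdown price.
ATC = 512/q + 37 - 8q + q^2. Setting dATC/dq = −512/q^2 − 8 + 2q = 0 gives q = 8 (since 2·8^3 − 8·8^2 = 512).
min ATC = 512/8 + 37 − 8·8 + 8^2 = $101. That is the break-even price.
For $21 ≤ P < $101 the firm produces at a loss; below $21 it shuts down.

Shutdown price = $21; break-even price = $101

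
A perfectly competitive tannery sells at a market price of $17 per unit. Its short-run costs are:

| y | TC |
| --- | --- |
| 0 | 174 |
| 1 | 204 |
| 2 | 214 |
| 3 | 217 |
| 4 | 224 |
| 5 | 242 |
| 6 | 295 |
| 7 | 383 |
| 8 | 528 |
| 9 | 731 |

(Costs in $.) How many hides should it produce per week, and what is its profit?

y = 4; profit = -$156

Tabulate TR − TC: y=0: -174; y=1: -187; y=2: -180; y=3: -166; y=4: -156; y=5: -157; y=6: -193; y=7: -264; y=8: -392; y=9: -578.
Profit is maximized at y = 4. AVC there is 50/4 = $12.50 ≤ P, so producing beats shutting down (which would give -$174).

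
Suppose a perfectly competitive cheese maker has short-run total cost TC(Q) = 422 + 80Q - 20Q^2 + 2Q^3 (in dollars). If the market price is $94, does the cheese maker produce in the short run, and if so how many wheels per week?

Strip out fixed cost: VC = 80Q - 20Q^2 + 2Q^3. Then AVC = 80 - 20Q + 2Q^2 and MC = 80 - 40Q + 6Q^2.
AVC hits its minimum where MC = AVC, at Q = 5, giving min AVC = 80 - 20·5 + 2·5^2 = $30.
P = $94 exceeds min AVC = $30, so the firm stays open.
Solving P = MC: -14 - 40Q + 6Q^2 = 0 ⇒ Q = -1/3 or 7. On the upward-sloping branch, Q* = 7.
Check: AVC at Q = 7 is $38 ≤ P, so revenue covers variable cost.
Profit = P·Q − TC = 94·7 − 688 = -$30, a loss, but smaller than the $422 fixed cost the firm would lose by shutting down.

Produce at Q = 7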